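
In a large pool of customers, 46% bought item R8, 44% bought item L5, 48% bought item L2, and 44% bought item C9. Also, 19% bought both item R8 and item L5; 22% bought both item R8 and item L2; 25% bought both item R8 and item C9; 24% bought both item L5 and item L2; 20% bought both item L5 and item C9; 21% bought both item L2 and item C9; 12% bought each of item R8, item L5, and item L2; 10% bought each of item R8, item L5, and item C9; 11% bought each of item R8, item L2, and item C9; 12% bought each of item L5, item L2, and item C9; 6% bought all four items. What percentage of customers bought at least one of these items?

90%

Using inclusion–exclusion:
P(at least one) = 46 + 44 + 48 + 44 − 19 − 22 − 25 − 24 − 20 − 21 + 12 + 10 + 11 + 12 − 6 = 90%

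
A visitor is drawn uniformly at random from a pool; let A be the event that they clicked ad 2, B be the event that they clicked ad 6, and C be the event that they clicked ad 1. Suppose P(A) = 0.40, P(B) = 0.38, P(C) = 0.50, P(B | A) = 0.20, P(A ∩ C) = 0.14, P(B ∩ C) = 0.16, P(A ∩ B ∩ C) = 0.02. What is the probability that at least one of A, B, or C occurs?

0.92

P(A ∩ B) = P(A)·P(B|A) = 0.40 × 0.20 = 0.08
Inclusion–exclusion gives
P(A ∪ B ∪ C) = 0.40 + 0.38 + 0.50 − 0.08 − 0.14 − 0.16 + 0.02 = 0.92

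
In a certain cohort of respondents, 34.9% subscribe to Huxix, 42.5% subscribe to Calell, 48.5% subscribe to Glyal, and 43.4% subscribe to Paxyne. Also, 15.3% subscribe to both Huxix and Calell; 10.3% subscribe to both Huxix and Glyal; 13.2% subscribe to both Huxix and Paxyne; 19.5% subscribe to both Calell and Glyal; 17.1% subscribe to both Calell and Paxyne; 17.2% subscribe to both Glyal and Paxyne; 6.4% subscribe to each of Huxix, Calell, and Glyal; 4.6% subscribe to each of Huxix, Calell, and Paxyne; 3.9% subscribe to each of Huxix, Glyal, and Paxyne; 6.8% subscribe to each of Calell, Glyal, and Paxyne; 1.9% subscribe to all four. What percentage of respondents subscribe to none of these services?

3.5%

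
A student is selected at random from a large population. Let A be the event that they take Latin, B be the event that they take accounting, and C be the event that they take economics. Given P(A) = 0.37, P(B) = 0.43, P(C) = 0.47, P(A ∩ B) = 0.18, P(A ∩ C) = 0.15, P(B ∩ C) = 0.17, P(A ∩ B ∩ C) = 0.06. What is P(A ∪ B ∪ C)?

0.83

Inclusion–exclusion gives
P(A ∪ B ∪ C) = 0.37 + 0.43 + 0.47 − 0.18 − 0.15 − 0.17 + 0.06 = 0.83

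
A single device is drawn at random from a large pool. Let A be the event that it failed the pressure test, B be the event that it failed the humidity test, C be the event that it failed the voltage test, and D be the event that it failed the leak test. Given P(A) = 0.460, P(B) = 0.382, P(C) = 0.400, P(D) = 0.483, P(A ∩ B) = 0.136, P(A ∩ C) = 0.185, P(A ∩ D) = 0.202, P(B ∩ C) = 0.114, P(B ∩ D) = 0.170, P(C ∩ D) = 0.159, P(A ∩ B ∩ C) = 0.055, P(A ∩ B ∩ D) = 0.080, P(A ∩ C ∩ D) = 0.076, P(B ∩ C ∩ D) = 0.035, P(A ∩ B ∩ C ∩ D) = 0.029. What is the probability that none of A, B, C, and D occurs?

P(A ∪ B ∪ C ∪ D) = 0.460 + 0.382 + 0.400 + 0.483 − 0.136 − 0.185 − 0.202 − 0.114 − 0.170 − 0.159 + 0.055 + 0.080 + 0.076 + 0.035 − 0.029 = 0.976
P(none) = 1 − 0.976 = 0.024

0.024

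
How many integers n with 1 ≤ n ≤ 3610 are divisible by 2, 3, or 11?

2516

By inclusion–exclusion:
floor(3610/2) + floor(3610/3) + floor(3610/11) − floor(3610/6) − floor(3610/22) − floor(3610/33) + floor(3610/66) = 1805 + 1203 + 328 − 601 − 164 − 109 + 54 = 2516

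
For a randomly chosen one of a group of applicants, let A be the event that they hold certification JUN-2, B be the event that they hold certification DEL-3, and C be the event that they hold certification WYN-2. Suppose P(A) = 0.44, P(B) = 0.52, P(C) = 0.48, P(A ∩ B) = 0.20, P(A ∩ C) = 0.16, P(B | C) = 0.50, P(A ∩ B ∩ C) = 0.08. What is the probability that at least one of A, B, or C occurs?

P(B ∩ C) = P(C)·P(B|C) = 0.48 × 0.50 = 0.24
P(A ∪ B ∪ C) = 0.44 + 0.52 + 0.48 − 0.20 − 0.16 − 0.24 + 0.08 = 0.92

0.92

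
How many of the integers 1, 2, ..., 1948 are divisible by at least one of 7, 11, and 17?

519

Using inclusion–exclusion:
floor(1948/7) + floor(1948/11) + floor(1948/17) − floor(1948/77) − floor(1948/119) − floor(1948/187) + floor(1948/1309) = 278 + 177 + 114 − 25 − 16 − 10 + 1 = 519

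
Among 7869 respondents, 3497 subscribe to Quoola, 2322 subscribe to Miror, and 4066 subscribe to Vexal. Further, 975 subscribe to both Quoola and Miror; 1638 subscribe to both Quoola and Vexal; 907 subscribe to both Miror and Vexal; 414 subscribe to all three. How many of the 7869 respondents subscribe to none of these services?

1090

Using inclusion–exclusion:
|at least one| = 3497 + 2322 + 4066 − 975 − 1638 − 907 + 414 = 6779
None: 7869 − 6779 = 1090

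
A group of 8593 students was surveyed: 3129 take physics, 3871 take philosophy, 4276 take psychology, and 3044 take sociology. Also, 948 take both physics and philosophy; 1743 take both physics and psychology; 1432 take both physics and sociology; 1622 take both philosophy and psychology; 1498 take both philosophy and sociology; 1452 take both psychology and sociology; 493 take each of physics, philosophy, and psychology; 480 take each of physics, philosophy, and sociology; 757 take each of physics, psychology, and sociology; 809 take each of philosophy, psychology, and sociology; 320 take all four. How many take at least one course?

7844

N(≥1) = 3129 + 3871 + 4276 + 3044 − 948 − 1743 − 1432 − 1622 − 1498 − 1452 + 493 + 480 + 757 + 809 − 320 = 7844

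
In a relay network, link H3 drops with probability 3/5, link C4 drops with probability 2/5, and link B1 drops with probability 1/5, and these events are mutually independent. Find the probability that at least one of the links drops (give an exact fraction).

P(none) = (1 − 3/5) × (1 − 2/5) × (1 − 1/5) = 2/5 × 3/5 × 4/5 = 24/125
P(at least one) = 1 − 24/125 = 101/125

101/125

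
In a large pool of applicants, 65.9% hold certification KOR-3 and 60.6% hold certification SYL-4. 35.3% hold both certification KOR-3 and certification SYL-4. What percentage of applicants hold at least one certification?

91.2%

By inclusion-exclusion,
P(union) = 65.9 + 60.6 − 35.3 = 91.2%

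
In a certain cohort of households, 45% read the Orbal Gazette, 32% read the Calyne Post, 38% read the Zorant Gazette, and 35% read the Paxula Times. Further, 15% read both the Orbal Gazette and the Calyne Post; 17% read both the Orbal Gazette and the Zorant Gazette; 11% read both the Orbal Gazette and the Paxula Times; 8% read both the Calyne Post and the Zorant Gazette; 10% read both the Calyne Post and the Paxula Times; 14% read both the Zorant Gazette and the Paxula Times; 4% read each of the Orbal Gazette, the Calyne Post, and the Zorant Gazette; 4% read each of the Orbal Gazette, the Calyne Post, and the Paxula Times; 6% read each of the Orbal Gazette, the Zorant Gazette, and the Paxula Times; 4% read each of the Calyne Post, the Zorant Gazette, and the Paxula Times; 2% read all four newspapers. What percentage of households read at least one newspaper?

91%

Inclusion–exclusion gives
P(≥1) = 45 + 32 + 38 + 35 − 15 − 17 − 11 − 8 − 10 − 14 + 4 + 4 + 6 + 4 − 2 = 91%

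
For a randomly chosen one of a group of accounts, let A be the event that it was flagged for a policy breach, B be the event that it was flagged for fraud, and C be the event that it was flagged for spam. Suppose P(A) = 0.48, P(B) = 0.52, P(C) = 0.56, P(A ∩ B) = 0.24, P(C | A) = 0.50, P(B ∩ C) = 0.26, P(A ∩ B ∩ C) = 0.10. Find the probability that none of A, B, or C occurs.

0.08

P(A ∩ C) = P(A)·P(C|A) = 0.48 × 0.50 = 0.24
Apply inclusion-exclusion:
P(A ∪ B ∪ C) = 0.48 + 0.52 + 0.56 − 0.24 − 0.24 − 0.26 + 0.10 = 0.92
P(none) = 1 − 0.92 = 0.08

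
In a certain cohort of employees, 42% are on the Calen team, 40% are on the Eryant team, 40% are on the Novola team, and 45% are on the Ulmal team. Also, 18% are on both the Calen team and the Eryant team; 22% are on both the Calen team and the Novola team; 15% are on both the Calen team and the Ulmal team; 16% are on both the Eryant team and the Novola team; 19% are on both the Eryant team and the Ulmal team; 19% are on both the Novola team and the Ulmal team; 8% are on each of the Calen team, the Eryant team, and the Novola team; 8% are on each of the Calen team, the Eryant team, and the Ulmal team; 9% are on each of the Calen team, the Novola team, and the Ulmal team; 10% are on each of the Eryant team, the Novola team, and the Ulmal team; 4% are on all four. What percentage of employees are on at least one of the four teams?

89%

P(union) = 42 + 40 + 40 + 45 − 18 − 22 − 15 − 16 − 19 − 19 + 8 + 8 + 9 + 10 − 4 = 89%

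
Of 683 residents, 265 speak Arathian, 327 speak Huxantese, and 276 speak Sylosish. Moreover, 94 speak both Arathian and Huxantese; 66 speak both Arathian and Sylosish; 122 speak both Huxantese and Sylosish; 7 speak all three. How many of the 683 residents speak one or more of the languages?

593

|at least one| = 265 + 327 + 276 − 94 − 66 − 122 + 7 = 593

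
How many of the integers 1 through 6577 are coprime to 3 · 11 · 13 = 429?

3680

By inclusion-exclusion,
2192 + 597 + 505 − 199 − 168 − 45 + 15 = 2897
6577 − 2897 = 3680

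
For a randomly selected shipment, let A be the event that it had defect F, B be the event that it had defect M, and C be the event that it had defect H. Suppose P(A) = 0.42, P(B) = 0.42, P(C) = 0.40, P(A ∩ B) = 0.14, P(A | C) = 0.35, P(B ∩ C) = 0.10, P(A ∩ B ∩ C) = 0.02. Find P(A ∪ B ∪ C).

0.88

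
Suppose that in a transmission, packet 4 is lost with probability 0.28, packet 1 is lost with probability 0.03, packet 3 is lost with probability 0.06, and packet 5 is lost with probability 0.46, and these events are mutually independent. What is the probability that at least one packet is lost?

Since the events are independent, P(none) is the product of the individual non-occurrence probabilities.
P(none) = (1 − 0.28) × (1 − 0.03) × (1 − 0.06) × (1 − 0.46) = 0.72 × 0.97 × 0.94 × 0.54 = 0.35450784
P(at least one) = 1 − 0.35450784 = 0.64549216

0.64549216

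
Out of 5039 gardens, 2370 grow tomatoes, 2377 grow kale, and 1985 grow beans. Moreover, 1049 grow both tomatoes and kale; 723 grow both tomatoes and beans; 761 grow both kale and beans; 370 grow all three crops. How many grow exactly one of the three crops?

Using the inclusion–exclusion count for exactly one event:
|exactly one| = 2370 + 2377 + 1985 − 2·1049 − 2·723 − 2·761 + 3·370 = 2776

2776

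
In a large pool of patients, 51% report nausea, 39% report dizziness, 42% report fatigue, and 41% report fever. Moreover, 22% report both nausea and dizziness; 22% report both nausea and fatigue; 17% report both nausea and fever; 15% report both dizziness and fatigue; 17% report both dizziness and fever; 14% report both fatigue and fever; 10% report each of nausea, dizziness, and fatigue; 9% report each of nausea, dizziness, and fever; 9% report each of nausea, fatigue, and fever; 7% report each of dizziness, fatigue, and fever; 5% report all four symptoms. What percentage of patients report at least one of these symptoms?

96%

Using inclusion–exclusion:
P(at least one) = 51 + 39 + 42 + 41 − 22 − 22 − 17 − 15 − 17 − 14 + 10 + 9 + 9 + 7 − 5 = 96%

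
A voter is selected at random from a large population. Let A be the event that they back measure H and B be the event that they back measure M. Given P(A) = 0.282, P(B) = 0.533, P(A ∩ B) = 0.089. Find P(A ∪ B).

By inclusion–exclusion:
P(A ∪ B) = 0.282 + 0.533 − 0.089 = 0.726

0.726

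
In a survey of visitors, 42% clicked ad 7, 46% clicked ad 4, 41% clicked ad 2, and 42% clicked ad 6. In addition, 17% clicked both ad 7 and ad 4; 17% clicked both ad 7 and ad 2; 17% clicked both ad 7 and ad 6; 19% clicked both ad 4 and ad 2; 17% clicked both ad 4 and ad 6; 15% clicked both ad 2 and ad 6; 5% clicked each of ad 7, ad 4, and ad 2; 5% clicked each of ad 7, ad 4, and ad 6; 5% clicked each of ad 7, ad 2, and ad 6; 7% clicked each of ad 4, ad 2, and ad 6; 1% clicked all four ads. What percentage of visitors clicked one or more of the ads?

90%

By inclusion–exclusion:
P(at least one) = 42 + 46 + 41 + 42 − 17 − 17 − 17 − 19 − 17 − 15 + 5 + 5 + 5 + 7 − 1 = 90%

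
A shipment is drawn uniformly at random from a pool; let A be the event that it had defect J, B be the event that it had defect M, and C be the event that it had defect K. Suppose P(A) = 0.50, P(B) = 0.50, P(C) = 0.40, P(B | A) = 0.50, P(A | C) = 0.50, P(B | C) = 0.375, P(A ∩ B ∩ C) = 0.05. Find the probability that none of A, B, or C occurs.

0.15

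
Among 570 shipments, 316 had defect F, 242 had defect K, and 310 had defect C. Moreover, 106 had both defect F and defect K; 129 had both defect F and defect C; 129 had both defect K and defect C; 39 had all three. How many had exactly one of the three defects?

257

By inclusion–exclusion (exactly-one form):
|exactly one| = 316 + 242 + 310 − 2·106 − 2·129 − 2·129 + 3·39 = 257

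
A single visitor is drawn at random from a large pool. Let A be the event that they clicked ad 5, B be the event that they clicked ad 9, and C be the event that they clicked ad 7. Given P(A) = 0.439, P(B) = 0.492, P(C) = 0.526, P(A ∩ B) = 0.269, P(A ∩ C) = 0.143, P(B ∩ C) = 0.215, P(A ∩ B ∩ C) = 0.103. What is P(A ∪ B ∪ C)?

Inclusion–exclusion gives
P(A ∪ B ∪ C) = 0.439 + 0.492 + 0.526 − 0.269 − 0.143 − 0.215 + 0.103 = 0.933

0.933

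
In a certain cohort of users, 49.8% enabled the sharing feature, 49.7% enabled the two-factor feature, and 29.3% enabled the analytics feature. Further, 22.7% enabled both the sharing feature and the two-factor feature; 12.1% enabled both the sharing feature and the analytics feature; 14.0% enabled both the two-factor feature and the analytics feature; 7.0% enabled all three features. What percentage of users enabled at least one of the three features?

87.0%

P(≥1) = 49.8 + 49.7 + 29.3 − 22.7 − 12.1 − 14.0 + 7.0 = 87.0%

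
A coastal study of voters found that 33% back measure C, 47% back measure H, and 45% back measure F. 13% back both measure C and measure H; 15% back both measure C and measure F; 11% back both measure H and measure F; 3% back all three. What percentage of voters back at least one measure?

Inclusion–exclusion gives
P(≥1) = 33 + 47 + 45 − 13 − 15 − 11 + 3 = 89%

89%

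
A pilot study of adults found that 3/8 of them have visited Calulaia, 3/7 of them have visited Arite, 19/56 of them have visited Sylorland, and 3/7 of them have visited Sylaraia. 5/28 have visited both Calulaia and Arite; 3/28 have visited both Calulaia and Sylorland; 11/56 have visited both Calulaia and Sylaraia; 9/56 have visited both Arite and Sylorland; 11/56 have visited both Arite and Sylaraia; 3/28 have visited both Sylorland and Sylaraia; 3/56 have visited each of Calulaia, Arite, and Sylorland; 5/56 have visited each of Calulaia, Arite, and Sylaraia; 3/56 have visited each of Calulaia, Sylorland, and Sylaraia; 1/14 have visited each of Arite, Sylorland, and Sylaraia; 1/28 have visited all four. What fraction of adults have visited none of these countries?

P(≥1) = 3/8 + 3/7 + 19/56 + 3/7 − 5/28 − 3/28 − 11/56 − 9/56 − 11/56 − 3/28 + 3/56 + 5/56 + 3/56 + 1/14 − 1/28 = 6/7
P(none) = 1 − 6/7 = 1/7

1/7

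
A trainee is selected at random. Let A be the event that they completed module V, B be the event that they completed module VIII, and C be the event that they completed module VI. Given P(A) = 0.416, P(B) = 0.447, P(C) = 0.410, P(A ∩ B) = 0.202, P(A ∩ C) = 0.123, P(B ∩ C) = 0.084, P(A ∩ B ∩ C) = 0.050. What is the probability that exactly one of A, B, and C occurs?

0.605

P(exactly one) = 0.416 + 0.447 + 0.410 − 2·0.202 − 2·0.123 − 2·0.084 + 3·0.050 = 0.605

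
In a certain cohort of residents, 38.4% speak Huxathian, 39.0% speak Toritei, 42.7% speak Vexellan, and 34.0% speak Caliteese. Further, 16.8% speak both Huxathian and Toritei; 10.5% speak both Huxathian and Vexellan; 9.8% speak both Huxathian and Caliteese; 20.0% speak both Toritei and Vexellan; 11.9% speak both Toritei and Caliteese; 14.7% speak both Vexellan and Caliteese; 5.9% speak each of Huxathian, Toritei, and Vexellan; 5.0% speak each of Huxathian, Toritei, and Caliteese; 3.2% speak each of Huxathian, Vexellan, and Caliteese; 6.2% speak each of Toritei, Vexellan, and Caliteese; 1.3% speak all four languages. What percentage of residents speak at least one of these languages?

P(union) = 38.4 + 39.0 + 42.7 + 34.0 − 16.8 − 10.5 − 9.8 − 20.0 − 11.9 − 14.7 + 5.9 + 5.0 + 3.2 + 6.2 − 1.3 = 89.4%

89.4%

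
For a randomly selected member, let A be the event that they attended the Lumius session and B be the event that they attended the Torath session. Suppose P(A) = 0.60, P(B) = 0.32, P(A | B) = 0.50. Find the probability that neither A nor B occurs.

P(A ∩ B) = P(B)·P(A|B) = 0.32 × 0.50 = 0.16
By inclusion-exclusion,
P(A ∪ B) = 0.60 + 0.32 − 0.16 = 0.76
P(none) = 1 − 0.76 = 0.24

0.24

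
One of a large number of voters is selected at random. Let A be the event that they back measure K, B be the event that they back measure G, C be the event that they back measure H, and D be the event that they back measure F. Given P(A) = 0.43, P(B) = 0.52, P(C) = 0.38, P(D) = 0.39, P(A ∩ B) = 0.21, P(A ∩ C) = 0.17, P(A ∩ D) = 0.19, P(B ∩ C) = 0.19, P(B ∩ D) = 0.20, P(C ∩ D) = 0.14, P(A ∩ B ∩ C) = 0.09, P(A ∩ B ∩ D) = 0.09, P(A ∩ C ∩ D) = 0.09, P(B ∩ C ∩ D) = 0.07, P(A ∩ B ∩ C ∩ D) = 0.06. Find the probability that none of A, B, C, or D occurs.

By inclusion–exclusion:
P(A ∪ B ∪ C ∪ D) = 0.43 + 0.52 + 0.38 + 0.39 − 0.21 − 0.17 − 0.19 − 0.19 − 0.20 − 0.14 + 0.09 + 0.09 + 0.09 + 0.07 − 0.06 = 0.90
P(none) = 1 − 0.90 = 0.10

0.10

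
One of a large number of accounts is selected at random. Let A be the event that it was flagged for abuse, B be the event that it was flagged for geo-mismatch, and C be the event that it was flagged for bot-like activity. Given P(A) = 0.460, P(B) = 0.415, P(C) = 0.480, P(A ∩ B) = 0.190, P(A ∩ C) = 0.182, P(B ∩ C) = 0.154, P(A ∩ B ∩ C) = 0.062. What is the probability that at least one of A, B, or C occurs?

0.891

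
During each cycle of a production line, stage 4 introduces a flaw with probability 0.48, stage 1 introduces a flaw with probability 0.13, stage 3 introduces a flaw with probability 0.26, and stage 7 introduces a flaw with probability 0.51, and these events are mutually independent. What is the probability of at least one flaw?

Independence gives P(none) = ∏(1 − pᵢ).
P(none) = (1 − 0.48) × (1 − 0.13) × (1 − 0.26) × (1 − 0.51) = 0.52 × 0.87 × 0.74 × 0.49 = 0.16404024
P(at least one) = 1 − 0.16404024 = 0.83595976

0.83595976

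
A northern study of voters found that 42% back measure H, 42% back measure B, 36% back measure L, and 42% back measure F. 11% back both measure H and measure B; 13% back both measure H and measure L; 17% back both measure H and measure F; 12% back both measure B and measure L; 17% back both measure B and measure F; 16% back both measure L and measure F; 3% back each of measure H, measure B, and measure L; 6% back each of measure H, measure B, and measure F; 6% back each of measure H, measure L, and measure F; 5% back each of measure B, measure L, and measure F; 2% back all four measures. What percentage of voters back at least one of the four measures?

94%

Inclusion–exclusion gives
P(≥1) = 42 + 42 + 36 + 42 − 11 − 13 − 17 − 12 − 17 − 16 + 3 + 6 + 6 + 5 − 2 = 94%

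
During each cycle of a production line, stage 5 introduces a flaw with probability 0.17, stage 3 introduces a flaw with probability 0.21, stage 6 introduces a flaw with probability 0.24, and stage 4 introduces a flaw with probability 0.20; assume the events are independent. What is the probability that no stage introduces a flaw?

0.3986656

P(none) = (1 − 0.17) × (1 − 0.21) × (1 − 0.24) × (1 − 0.20) = 0.83 × 0.79 × 0.76 × 0.80 = 0.3986656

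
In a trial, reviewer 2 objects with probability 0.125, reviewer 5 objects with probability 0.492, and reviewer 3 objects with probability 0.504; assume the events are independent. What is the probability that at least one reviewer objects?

0.779528

P(none) = (1 − 0.125) × (1 − 0.492) × (1 − 0.504) = 0.875 × 0.508 × 0.496 = 0.220472
P(at least one) = 1 − 0.220472 = 0.779528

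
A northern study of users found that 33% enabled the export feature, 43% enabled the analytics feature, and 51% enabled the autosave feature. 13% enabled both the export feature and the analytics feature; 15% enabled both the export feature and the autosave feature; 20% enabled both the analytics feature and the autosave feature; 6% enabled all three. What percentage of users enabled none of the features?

15%

By inclusion–exclusion:
P(at least one) = 33 + 43 + 51 − 13 − 15 − 20 + 6 = 85%
P(none) = 100% − 85% = 15%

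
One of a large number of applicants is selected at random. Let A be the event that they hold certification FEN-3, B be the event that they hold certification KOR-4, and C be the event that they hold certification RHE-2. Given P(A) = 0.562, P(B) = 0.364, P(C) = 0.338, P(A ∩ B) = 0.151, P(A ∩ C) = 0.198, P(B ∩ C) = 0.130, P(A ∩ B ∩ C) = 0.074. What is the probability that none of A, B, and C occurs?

0.141

By inclusion-exclusion,
P(A ∪ B ∪ C) = 0.562 + 0.364 + 0.338 − 0.151 − 0.198 − 0.130 + 0.074 = 0.859
P(none) = 1 − 0.859 = 0.141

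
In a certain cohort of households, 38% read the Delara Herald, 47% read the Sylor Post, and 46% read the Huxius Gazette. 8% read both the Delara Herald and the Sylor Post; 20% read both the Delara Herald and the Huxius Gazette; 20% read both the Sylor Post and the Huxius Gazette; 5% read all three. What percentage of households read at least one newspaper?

By inclusion-exclusion,
P(union) = 38 + 47 + 46 − 8 − 20 − 20 + 5 = 88%

88%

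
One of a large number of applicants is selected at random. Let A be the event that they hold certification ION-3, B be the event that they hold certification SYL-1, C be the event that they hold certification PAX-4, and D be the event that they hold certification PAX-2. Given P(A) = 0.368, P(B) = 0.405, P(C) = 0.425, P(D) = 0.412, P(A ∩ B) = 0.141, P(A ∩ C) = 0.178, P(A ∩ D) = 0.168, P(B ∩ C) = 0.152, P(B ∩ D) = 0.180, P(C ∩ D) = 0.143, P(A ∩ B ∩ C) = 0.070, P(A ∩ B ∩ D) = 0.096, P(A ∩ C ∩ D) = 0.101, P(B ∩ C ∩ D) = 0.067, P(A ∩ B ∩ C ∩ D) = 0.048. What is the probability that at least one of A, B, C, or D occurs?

0.934

P(A ∪ B ∪ C ∪ D) = 0.368 + 0.405 + 0.425 + 0.412 − 0.141 − 0.178 − 0.168 − 0.152 − 0.180 − 0.143 + 0.070 + 0.096 + 0.101 + 0.067 − 0.048 = 0.934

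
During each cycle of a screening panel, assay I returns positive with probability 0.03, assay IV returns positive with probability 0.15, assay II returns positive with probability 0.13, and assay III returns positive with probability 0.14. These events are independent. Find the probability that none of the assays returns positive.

P(none) = (1 − 0.03) × (1 − 0.15) × (1 − 0.13) × (1 − 0.14) = 0.97 × 0.85 × 0.87 × 0.86 = 0.6168909

0.6168909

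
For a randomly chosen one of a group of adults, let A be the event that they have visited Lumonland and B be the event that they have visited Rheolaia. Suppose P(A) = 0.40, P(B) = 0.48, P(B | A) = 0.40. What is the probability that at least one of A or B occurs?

P(A ∩ B) = P(A)·P(B|A) = 0.40 × 0.40 = 0.16
By inclusion-exclusion,
P(A ∪ B) = 0.40 + 0.48 − 0.16 = 0.72

0.72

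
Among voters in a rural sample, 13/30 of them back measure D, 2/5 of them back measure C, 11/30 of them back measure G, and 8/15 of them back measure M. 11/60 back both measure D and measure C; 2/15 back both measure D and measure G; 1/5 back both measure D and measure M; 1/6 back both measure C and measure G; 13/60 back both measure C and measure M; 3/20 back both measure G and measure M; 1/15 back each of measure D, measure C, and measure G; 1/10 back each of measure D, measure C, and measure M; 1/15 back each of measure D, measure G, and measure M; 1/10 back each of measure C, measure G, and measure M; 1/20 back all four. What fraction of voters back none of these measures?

1/30

P(≥1) = 13/30 + 2/5 + 11/30 + 8/15 − 11/60 − 2/15 − 1/5 − 1/6 − 13/60 − 3/20 + 1/15 + 1/10 + 1/15 + 1/10 − 1/20 = 29/30
P(none) = 1 − 29/30 = 1/30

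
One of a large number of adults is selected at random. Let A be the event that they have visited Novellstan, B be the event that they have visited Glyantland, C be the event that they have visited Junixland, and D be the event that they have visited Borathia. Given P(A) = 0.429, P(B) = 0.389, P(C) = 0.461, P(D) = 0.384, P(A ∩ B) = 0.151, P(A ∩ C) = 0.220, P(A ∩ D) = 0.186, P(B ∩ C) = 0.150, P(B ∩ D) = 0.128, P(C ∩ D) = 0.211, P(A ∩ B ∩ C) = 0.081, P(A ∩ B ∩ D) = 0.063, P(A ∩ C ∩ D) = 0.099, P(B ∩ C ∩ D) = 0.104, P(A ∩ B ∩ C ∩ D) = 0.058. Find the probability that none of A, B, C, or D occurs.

0.094

P(A ∪ B ∪ C ∪ D) = 0.429 + 0.389 + 0.461 + 0.384 − 0.151 − 0.220 − 0.186 − 0.150 − 0.128 − 0.211 + 0.081 + 0.063 + 0.099 + 0.104 − 0.058 = 0.906
P(none) = 1 − 0.906 = 0.094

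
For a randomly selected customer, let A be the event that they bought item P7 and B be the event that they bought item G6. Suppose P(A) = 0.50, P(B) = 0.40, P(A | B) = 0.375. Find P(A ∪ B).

0.75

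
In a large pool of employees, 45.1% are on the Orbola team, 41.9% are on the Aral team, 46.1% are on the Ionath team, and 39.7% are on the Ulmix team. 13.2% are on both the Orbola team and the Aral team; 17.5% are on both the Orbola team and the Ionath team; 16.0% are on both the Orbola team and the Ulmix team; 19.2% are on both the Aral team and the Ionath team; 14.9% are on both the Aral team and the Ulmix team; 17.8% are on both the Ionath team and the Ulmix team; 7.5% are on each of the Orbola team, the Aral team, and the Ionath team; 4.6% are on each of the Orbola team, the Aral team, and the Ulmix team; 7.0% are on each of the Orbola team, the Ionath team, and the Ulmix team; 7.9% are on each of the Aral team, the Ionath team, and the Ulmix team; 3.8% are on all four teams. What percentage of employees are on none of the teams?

Using inclusion–exclusion:
P(at least one) = 45.1 + 41.9 + 46.1 + 39.7 − 13.2 − 17.5 − 16.0 − 19.2 − 14.9 − 17.8 + 7.5 + 4.6 + 7.0 + 7.9 − 3.8 = 97.4%
P(none) = 100% − 97.4% = 2.6%

2.6%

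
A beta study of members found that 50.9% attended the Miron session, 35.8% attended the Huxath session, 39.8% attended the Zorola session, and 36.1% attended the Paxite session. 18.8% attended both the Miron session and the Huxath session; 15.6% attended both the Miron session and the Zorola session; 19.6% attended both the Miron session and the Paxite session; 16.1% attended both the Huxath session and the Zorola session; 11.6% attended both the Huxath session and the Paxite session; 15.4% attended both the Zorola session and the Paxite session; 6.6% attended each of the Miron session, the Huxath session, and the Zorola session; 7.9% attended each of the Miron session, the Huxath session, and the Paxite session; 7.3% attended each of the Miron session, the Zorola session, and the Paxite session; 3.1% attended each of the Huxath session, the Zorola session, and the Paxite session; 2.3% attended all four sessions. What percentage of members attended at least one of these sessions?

88.1%

P(union) = 50.9 + 35.8 + 39.8 + 36.1 − 18.8 − 15.6 − 19.6 − 16.1 − 11.6 − 15.4 + 6.6 + 7.9 + 7.3 + 3.1 − 2.3 = 88.1%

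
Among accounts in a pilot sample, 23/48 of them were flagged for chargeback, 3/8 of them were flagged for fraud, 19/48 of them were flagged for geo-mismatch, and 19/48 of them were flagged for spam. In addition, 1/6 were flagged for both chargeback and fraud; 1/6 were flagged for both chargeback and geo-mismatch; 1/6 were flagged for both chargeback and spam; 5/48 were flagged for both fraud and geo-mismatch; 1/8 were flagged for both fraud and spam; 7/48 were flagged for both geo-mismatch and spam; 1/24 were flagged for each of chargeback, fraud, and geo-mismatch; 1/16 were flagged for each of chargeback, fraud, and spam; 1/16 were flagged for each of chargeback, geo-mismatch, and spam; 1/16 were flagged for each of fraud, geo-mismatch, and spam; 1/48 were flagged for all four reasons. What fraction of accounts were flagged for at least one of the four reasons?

P(at least one) = 23/48 + 3/8 + 19/48 + 19/48 − 1/6 − 1/6 − 1/6 − 5/48 − 1/8 − 7/48 + 1/24 + 1/16 + 1/16 + 1/16 − 1/48 = 47/48

47/48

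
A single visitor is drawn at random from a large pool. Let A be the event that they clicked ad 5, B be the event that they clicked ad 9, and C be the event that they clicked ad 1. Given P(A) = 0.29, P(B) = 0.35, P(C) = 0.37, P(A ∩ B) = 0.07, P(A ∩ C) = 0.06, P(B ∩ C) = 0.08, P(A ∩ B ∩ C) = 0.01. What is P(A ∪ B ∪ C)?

P(A ∪ B ∪ C) = 0.29 + 0.35 + 0.37 − 0.07 − 0.06 − 0.08 + 0.01 = 0.81

0.81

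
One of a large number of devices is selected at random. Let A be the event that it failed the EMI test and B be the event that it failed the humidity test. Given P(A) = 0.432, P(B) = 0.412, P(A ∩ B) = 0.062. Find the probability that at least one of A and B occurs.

0.782

P(A ∪ B) = 0.432 + 0.412 − 0.062 = 0.782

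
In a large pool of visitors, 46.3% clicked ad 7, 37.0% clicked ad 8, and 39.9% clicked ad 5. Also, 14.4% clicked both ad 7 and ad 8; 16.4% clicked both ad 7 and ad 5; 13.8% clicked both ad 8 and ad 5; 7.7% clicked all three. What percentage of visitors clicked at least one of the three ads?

By inclusion-exclusion,
P(union) = 46.3 + 37.0 + 39.9 − 14.4 − 16.4 − 13.8 + 7.7 = 86.3%

86.3%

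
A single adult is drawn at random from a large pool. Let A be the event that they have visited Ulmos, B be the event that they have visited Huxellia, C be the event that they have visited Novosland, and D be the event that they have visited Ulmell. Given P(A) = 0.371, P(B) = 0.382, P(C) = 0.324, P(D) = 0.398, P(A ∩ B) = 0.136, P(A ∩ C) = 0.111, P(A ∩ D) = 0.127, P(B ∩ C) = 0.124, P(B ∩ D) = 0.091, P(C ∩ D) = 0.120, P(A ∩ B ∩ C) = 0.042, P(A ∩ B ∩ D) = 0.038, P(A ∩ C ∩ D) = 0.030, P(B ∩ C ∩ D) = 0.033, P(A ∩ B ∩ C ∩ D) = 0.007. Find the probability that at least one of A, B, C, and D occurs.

0.902

By inclusion–exclusion:
P(A ∪ B ∪ C ∪ D) = 0.371 + 0.382 + 0.324 + 0.398 − 0.136 − 0.111 − 0.127 − 0.124 − 0.091 − 0.120 + 0.042 + 0.038 + 0.030 + 0.033 − 0.007 = 0.902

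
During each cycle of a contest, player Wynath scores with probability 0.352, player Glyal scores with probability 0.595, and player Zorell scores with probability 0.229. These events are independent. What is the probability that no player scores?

P(none) = (1 − 0.352) × (1 − 0.595) × (1 − 0.229) = 0.648 × 0.405 × 0.771 = 0.20234124

0.20234124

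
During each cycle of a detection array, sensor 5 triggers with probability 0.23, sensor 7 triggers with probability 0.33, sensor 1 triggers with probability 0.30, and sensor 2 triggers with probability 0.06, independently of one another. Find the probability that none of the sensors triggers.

0.3394622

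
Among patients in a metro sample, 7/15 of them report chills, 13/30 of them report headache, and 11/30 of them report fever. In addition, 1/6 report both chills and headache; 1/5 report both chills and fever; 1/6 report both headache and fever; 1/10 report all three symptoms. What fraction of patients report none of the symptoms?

1/6

P(at least one) = 7/15 + 13/30 + 11/30 − 1/6 − 1/5 − 1/6 + 1/10 = 5/6
P(none) = 1 − 5/6 = 1/6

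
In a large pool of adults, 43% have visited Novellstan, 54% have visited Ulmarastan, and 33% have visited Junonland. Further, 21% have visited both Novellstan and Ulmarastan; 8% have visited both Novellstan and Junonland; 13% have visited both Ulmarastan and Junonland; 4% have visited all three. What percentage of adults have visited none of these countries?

8%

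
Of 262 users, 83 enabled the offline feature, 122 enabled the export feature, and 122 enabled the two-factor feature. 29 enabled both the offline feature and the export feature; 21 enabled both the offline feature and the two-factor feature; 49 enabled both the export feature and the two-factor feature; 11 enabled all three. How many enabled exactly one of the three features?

Using the inclusion–exclusion count for exactly one event:
N(exactly one) = 83 + 122 + 122 − 2·29 − 2·21 − 2·49 + 3·11 = 162

162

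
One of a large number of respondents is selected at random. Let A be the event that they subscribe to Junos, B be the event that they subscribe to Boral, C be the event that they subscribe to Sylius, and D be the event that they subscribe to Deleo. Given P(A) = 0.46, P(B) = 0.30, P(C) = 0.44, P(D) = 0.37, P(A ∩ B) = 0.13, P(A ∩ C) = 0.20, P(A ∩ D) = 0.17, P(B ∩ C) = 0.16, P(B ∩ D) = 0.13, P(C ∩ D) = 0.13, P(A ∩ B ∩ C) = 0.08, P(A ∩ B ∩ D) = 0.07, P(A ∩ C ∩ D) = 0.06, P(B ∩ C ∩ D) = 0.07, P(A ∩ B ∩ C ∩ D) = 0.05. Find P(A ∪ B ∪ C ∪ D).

Apply inclusion-exclusion:
P(A ∪ B ∪ C ∪ D) = 0.46 + 0.30 + 0.44 + 0.37 − 0.13 − 0.20 − 0.17 − 0.16 − 0.13 − 0.13 + 0.08 + 0.07 + 0.06 + 0.07 − 0.05 = 0.88

0.88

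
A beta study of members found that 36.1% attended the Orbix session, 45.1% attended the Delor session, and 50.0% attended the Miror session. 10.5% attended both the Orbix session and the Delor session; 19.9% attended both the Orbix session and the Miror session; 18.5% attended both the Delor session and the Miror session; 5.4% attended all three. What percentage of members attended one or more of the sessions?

87.7%

Apply inclusion-exclusion:
P(at least one) = 36.1 + 45.1 + 50.0 − 10.5 − 19.9 − 18.5 + 5.4 = 87.7%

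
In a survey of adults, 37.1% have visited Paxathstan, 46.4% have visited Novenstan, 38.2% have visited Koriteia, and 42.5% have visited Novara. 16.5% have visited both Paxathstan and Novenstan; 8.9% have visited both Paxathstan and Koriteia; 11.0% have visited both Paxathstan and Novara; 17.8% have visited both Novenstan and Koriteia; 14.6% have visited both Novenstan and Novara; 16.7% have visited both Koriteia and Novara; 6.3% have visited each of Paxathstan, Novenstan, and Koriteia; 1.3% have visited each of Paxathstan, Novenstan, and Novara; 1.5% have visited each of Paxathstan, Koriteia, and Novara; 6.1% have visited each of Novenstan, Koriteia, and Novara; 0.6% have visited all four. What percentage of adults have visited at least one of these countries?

93.3%

By inclusion-exclusion,
P(≥1) = 37.1 + 46.4 + 38.2 + 42.5 − 16.5 − 8.9 − 11.0 − 17.8 − 14.6 − 16.7 + 6.3 + 1.3 + 1.5 + 6.1 − 0.6 = 93.3%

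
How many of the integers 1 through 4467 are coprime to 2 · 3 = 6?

1489

2233 + 1489 − 744 = 2978
4467 − 2978 = 1489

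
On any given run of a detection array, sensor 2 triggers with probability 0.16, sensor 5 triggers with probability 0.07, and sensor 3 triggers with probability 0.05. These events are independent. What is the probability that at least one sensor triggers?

0.25786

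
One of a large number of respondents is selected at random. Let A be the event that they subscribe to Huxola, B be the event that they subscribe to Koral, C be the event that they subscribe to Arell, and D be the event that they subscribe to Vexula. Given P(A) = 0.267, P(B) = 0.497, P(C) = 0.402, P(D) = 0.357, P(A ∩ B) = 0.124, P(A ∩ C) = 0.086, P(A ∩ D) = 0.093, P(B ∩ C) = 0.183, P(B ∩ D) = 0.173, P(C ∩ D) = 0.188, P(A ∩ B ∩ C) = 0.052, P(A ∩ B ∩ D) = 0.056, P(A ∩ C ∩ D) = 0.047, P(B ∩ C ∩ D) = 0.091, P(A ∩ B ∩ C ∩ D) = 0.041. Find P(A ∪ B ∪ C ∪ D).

0.881

By inclusion–exclusion:
P(A ∪ B ∪ C ∪ D) = 0.267 + 0.497 + 0.402 + 0.357 − 0.124 − 0.086 − 0.093 − 0.183 − 0.173 − 0.188 + 0.052 + 0.056 + 0.047 + 0.091 − 0.041 = 0.881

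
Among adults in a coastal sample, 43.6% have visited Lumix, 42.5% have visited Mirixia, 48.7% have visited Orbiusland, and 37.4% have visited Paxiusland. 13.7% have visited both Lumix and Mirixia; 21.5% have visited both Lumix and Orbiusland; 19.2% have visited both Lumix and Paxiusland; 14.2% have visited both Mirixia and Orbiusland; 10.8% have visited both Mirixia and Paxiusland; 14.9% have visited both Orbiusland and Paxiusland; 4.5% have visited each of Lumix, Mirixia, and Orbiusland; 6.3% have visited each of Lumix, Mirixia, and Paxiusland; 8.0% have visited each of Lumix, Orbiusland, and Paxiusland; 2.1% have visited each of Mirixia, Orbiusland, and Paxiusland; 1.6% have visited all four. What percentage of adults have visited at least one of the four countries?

By inclusion–exclusion:
P(≥1) = 43.6 + 42.5 + 48.7 + 37.4 − 13.7 − 21.5 − 19.2 − 14.2 − 10.8 − 14.9 + 4.5 + 6.3 + 8.0 + 2.1 − 1.6 = 97.2%

97.2%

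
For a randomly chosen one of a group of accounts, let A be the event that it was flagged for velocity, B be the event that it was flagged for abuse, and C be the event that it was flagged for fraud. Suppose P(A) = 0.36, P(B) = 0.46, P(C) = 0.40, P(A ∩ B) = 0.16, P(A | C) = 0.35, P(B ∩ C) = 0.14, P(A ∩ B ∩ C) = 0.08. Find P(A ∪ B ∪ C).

P(A ∩ C) = P(C)·P(A|C) = 0.40 × 0.35 = 0.14
Inclusion–exclusion gives
P(A ∪ B ∪ C) = 0.36 + 0.46 + 0.40 − 0.16 − 0.14 − 0.14 + 0.08 = 0.86

0.86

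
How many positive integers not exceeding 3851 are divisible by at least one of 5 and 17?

Inclusion–exclusion gives
770 + 226 − 45 = 951

951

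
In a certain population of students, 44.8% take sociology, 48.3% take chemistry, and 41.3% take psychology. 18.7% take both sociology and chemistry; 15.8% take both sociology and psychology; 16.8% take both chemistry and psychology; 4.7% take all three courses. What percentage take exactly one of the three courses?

45.9%

By inclusion–exclusion (exactly-one form):
P(exactly one) = 44.8 + 48.3 + 41.3 − 2·18.7 − 2·15.8 − 2·16.8 + 3·4.7 = 45.9%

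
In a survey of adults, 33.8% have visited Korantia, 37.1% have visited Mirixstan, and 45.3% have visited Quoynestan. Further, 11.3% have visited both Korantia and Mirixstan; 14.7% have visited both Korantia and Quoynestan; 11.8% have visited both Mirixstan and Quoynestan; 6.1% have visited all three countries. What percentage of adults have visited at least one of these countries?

84.5%

P(at least one) = 33.8 + 37.1 + 45.3 − 11.3 − 14.7 − 11.8 + 6.1 = 84.5%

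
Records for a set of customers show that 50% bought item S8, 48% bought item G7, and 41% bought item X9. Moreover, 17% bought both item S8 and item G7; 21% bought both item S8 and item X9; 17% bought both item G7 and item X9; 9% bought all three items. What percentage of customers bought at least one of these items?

P(≥1) = 50 + 48 + 41 − 17 − 21 − 17 + 9 = 93%

93%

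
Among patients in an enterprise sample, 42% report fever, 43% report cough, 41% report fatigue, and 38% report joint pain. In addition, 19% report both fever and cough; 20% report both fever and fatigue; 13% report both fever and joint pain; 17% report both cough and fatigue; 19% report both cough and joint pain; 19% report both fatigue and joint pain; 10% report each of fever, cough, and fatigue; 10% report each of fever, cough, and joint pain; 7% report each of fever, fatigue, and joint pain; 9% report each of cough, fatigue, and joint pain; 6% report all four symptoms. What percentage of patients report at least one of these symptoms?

87%

Using inclusion–exclusion:
P(≥1) = 42 + 43 + 41 + 38 − 19 − 20 − 13 − 17 − 19 − 19 + 10 + 10 + 7 + 9 − 6 = 87%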